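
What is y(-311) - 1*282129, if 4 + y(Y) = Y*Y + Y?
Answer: -185723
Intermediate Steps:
y(Y) = -4 + Y + Y**2 (y(Y) = -4 + (Y*Y + Y) = -4 + (Y**2 + Y) = -4 + (Y + Y**2) = -4 + Y + Y**2)
y(-311) - 1*282129 = (-4 - 311 + (-311)**2) - 1*282129 = (-4 - 311 + 96721) - 282129 = 96406 - 282129 = -185723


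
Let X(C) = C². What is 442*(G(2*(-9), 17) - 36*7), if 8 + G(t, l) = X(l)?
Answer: 12818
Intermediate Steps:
G(t, l) = -8 + l²
442*(G(2*(-9), 17) - 36*7) = 442*((-8 + 17²) - 36*7) = 442*((-8 + 289) - 252) = 442*(281 - 252) = 442*29 = 12818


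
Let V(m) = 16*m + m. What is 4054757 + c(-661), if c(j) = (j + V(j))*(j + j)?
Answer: 19783913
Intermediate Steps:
V(m) = 17*m
c(j) = 36*j² (c(j) = (j + 17*j)*(j + j) = (18*j)*(2*j) = 36*j²)
4054757 + c(-661) = 4054757 + 36*(-661)² = 4054757 + 36*436921 = 4054757 + 15729156 = 19783913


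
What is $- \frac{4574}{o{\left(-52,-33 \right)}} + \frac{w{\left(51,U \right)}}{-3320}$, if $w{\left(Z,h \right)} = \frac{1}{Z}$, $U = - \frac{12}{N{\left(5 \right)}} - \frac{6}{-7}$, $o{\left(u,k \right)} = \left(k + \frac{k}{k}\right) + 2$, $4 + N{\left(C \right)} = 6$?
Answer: $\frac{5163131}{33864} \approx 152.47$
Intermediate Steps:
$N{\left(C \right)} = 2$ ($N{\left(C \right)} = -4 + 6 = 2$)
$o{\left(u,k \right)} = 3 + k$ ($o{\left(u,k \right)} = \left(k + 1\right) + 2 = \left(1 + k\right) + 2 = 3 + k$)
$U = - \frac{36}{7}$ ($U = - \frac{12}{2} - \frac{6}{-7} = \left(-12\right) \frac{1}{2} - - \frac{6}{7} = -6 + \frac{6}{7} = - \frac{36}{7} \approx -5.1429$)
$- \frac{4574}{o{\left(-52,-33 \right)}} + \frac{w{\left(51,U \right)}}{-3320} = - \frac{4574}{3 - 33} + \frac{1}{51 \left(-3320\right)} = - \frac{4574}{-30} + \frac{1}{51} \left(- \frac{1}{3320}\right) = \left(-4574\right) \left(- \frac{1}{30}\right) - \frac{1}{169320} = \frac{2287}{15} - \frac{1}{169320} = \frac{5163131}{33864}$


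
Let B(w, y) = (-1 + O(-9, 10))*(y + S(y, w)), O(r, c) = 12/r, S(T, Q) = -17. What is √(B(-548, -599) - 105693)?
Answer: 7*I*√19149/3 ≈ 322.89*I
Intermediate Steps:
B(w, y) = 119/3 - 7*y/3 (B(w, y) = (-1 + 12/(-9))*(y - 17) = (-1 + 12*(-⅑))*(-17 + y) = (-1 - 4/3)*(-17 + y) = -7*(-17 + y)/3 = 119/3 - 7*y/3)
√(B(-548, -599) - 105693) = √((119/3 - 7/3*(-599)) - 105693) = √((119/3 + 4193/3) - 105693) = √(4312/3 - 105693) = √(-312767/3) = 7*I*√19149/3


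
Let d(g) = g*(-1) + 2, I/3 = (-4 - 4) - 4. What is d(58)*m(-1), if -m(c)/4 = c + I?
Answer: -8288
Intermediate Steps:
I = -36 (I = 3*((-4 - 4) - 4) = 3*(-8 - 4) = 3*(-12) = -36)
m(c) = 144 - 4*c (m(c) = -4*(c - 36) = -4*(-36 + c) = 144 - 4*c)
d(g) = 2 - g (d(g) = -g + 2 = 2 - g)
d(58)*m(-1) = (2 - 1*58)*(144 - 4*(-1)) = (2 - 58)*(144 + 4) = -56*148 = -8288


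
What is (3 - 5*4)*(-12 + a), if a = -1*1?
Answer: 221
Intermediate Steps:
a = -1
(3 - 5*4)*(-12 + a) = (3 - 5*4)*(-12 - 1) = (3 - 20)*(-13) = -17*(-13) = 221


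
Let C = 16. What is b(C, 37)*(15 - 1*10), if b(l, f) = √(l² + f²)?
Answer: 25*√65 ≈ 201.56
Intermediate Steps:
b(l, f) = √(f² + l²)
b(C, 37)*(15 - 1*10) = √(37² + 16²)*(15 - 1*10) = √(1369 + 256)*(15 - 10) = √1625*5 = (5*√65)*5 = 25*√65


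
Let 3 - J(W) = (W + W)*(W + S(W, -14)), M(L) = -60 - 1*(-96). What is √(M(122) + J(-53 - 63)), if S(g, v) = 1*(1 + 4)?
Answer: 3*I*√2857 ≈ 160.35*I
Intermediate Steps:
M(L) = 36 (M(L) = -60 + 96 = 36)
S(g, v) = 5 (S(g, v) = 1*5 = 5)
J(W) = 3 - 2*W*(5 + W) (J(W) = 3 - (W + W)*(W + 5) = 3 - 2*W*(5 + W))
√(M(122) + J(-53 - 63)) = √(36 + (3 - 10*(-53 - 63) - 2*(-53 - 63)²)) = √(36 + (3 - 10*(-116) - 2*(-116)²)) = √(36 + (3 + 1160 - 2*13456)) = √(36 + (3 + 1160 - 26912)) = √(36 - 25749) = √(-25713) = 3*I*√2857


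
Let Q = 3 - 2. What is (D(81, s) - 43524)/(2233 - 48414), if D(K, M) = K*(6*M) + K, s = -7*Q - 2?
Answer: 47817/46181 ≈ 1.0354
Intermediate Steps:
Q = 1
s = -9 (s = -7*1 - 2 = -7 - 2 = -9)
D(K, M) = K + 6*K*M (D(K, M) = 6*K*M + K = K + 6*K*M)
(D(81, s) - 43524)/(2233 - 48414) = (81*(1 + 6*(-9)) - 43524)/(2233 - 48414) = (81*(1 - 54) - 43524)/(-46181) = (81*(-53) - 43524)*(-1/46181) = (-4293 - 43524)*(-1/46181) = -47817*(-1/46181) = 47817/46181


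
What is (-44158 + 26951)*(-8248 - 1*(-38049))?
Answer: -512785807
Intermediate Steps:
(-44158 + 26951)*(-8248 - 1*(-38049)) = -17207*(-8248 + 38049) = -17207*29801 = -512785807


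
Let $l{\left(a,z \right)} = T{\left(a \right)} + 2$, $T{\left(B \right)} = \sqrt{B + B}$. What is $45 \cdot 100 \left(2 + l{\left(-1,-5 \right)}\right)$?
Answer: $18000 + 4500 i \sqrt{2} \approx 18000.0 + 6364.0 i$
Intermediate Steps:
$T{\left(B \right)} = \sqrt{2} \sqrt{B}$ ($T{\left(B \right)} = \sqrt{2 B} = \sqrt{2} \sqrt{B}$)
$l{\left(a,z \right)} = 2 + \sqrt{2} \sqrt{a}$ ($l{\left(a,z \right)} = \sqrt{2} \sqrt{a} + 2 = 2 + \sqrt{2} \sqrt{a}$)
$45 \cdot 100 \left(2 + l{\left(-1,-5 \right)}\right) = 45 \cdot 100 \left(2 + \left(2 + \sqrt{2} \sqrt{-1}\right)\right) = 4500 \left(2 + \left(2 + \sqrt{2} i\right)\right) = 4500 \left(2 + \left(2 + i \sqrt{2}\right)\right) = 4500 \left(4 + i \sqrt{2}\right) = 18000 + 4500 i \sqrt{2}$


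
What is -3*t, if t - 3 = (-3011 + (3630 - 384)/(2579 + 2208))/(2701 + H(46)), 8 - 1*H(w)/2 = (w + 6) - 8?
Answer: -70033974/12585023 ≈ -5.5649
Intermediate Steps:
H(w) = 20 - 2*w (H(w) = 16 - 2*((w + 6) - 8) = 16 - 2*((6 + w) - 8) = 16 - 2*(-2 + w) = 16 + (4 - 2*w) = 20 - 2*w)
t = 23344658/12585023 (t = 3 + (-3011 + (3630 - 384)/(2579 + 2208))/(2701 + (20 - 2*46)) = 3 + (-3011 + 3246/4787)/(2701 + (20 - 92)) = 3 + (-3011 + 3246*(1/4787))/(2701 - 72) = 3 + (-3011 + 3246/4787)/2629 = 3 - 14410411/4787*1/2629 = 3 - 14410411/12585023 = 23344658/12585023 ≈ 1.8550)
-3*t = -3*23344658/12585023 = -70033974/12585023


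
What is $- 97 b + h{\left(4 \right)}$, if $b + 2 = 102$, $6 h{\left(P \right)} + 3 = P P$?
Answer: $- \frac{58187}{6} \approx -9697.8$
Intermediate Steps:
$h{\left(P \right)} = - \frac{1}{2} + \frac{P^{2}}{6}$ ($h{\left(P \right)} = - \frac{1}{2} + \frac{P P}{6} = - \frac{1}{2} + \frac{P^{2}}{6}$)
$b = 100$ ($b = -2 + 102 = 100$)
$- 97 b + h{\left(4 \right)} = \left(-97\right) 100 - \left(\frac{1}{2} - \frac{4^{2}}{6}\right) = -9700 + \left(- \frac{1}{2} + \frac{1}{6} \cdot 16\right) = -9700 + \left(- \frac{1}{2} + \frac{8}{3}\right) = -9700 + \frac{13}{6} = - \frac{58187}{6}$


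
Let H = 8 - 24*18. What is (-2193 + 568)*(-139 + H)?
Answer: 914875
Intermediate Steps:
H = -424 (H = 8 - 432 = -424)
(-2193 + 568)*(-139 + H) = (-2193 + 568)*(-139 - 424) = -1625*(-563) = 914875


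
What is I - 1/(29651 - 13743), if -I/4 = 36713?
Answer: -2336121617/15908 ≈ -1.4685e+5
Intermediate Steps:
I = -146852 (I = -4*36713 = -146852)
I - 1/(29651 - 13743) = -146852 - 1/(29651 - 13743) = -146852 - 1/15908 = -2336121617/15908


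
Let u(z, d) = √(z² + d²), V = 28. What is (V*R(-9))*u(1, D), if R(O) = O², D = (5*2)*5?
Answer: 2268*√2501 ≈ 1.1342e+5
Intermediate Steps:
D = 50 (D = 10*5 = 50)
u(z, d) = √(d² + z²)
(V*R(-9))*u(1, D) = (28*(-9)²)*√(50² + 1²) = (28*81)*√(2500 + 1) = 2268*√2501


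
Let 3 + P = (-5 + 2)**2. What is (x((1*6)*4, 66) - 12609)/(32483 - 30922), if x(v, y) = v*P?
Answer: -12465/1561 ≈ -7.9853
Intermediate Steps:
P = 6 (P = -3 + (-5 + 2)**2 = -3 + (-3)**2 = -3 + 9 = 6)
x(v, y) = 6*v (x(v, y) = v*6 = 6*v)
(x((1*6)*4, 66) - 12609)/(32483 - 30922) = (6*((1*6)*4) - 12609)/(32483 - 30922) = (6*(6*4) - 12609)/1561 = (6*24 - 12609)*(1/1561) = (144 - 12609)*(1/1561) = -12465*1/1561 = -12465/1561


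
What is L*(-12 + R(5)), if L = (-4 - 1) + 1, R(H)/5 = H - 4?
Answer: 28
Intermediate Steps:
R(H) = -20 + 5*H (R(H) = 5*(H - 4) = 5*(-4 + H) = -20 + 5*H)
L = -4 (L = -5 + 1 = -4)
L*(-12 + R(5)) = -4*(-12 + (-20 + 5*5)) = -4*(-12 + (-20 + 25)) = -4*(-12 + 5) = -4*(-7) = 28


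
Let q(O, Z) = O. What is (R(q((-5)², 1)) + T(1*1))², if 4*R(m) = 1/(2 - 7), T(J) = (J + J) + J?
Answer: 3481/400 ≈ 8.7025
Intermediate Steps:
T(J) = 3*J (T(J) = 2*J + J = 3*J)
R(m) = -1/20 (R(m) = 1/(4*(2 - 7)) = (¼)/(-5) = (¼)*(-⅕) = -1/20)
(R(q((-5)², 1)) + T(1*1))² = (-1/20 + 3*(1*1))² = (-1/20 + 3*1)² = (-1/20 + 3)² = (59/20)² = 3481/400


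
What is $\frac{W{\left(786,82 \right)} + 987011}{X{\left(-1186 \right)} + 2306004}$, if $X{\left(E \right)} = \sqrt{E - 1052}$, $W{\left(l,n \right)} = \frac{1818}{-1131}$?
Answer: $\frac{143011657992694}{334125954624293} - \frac{372102541 i \sqrt{2238}}{2004755727745758} \approx 0.42802 - 8.7807 \cdot 10^{-6} i$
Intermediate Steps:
$W{\left(l,n \right)} = - \frac{606}{377}$ ($W{\left(l,n \right)} = 1818 \left(- \frac{1}{1131}\right) = - \frac{606}{377}$)
$X{\left(E \right)} = \sqrt{-1052 + E}$
$\frac{W{\left(786,82 \right)} + 987011}{X{\left(-1186 \right)} + 2306004} = \frac{- \frac{606}{377} + 987011}{\sqrt{-1052 - 1186} + 2306004} = \frac{372102541}{377 \left(\sqrt{-2238} + 2306004\right)} = \frac{372102541}{377 \left(i \sqrt{2238} + 2306004\right)} = \frac{372102541}{377 \left(2306004 + i \sqrt{2238}\right)}$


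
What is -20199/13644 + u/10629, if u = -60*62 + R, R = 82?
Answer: -29370227/16113564 ≈ -1.8227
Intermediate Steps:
u = -3638 (u = -60*62 + 82 = -3720 + 82 = -3638)
-20199/13644 + u/10629 = -20199/13644 - 3638/10629 = -20199*1/13644 - 3638*1/10629 = -6733/4548 - 3638/10629 = -29370227/16113564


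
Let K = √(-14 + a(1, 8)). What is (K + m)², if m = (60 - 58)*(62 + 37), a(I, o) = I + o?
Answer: (198 + I*√5)² ≈ 39199.0 + 885.5*I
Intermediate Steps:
K = I*√5 (K = √(-14 + (1 + 8)) = √(-14 + 9) = √(-5) = I*√5 ≈ 2.2361*I)
m = 198 (m = 2*99 = 198)
(K + m)² = (I*√5 + 198)² = (198 + I*√5)²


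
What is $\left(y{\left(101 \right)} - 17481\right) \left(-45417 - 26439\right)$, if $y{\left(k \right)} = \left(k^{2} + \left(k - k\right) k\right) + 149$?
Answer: $512405136$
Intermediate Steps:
$y{\left(k \right)} = 149 + k^{2}$ ($y{\left(k \right)} = \left(k^{2} + 0 k\right) + 149 = \left(k^{2} + 0\right) + 149 = k^{2} + 149 = 149 + k^{2}$)
$\left(y{\left(101 \right)} - 17481\right) \left(-45417 - 26439\right) = \left(\left(149 + 101^{2}\right) - 17481\right) \left(-45417 - 26439\right) = \left(\left(149 + 10201\right) - 17481\right) \left(-71856\right) = \left(10350 - 17481\right) \left(-71856\right) = \left(-7131\right) \left(-71856\right) = 512405136$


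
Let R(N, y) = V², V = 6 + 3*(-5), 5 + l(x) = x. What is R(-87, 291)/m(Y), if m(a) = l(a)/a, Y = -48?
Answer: 3888/53 ≈ 73.359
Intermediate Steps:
l(x) = -5 + x
m(a) = (-5 + a)/a
V = -9 (V = 6 - 15 = -9)
R(N, y) = 81 (R(N, y) = (-9)² = 81)
R(-87, 291)/m(Y) = 81/(((-5 - 48)/(-48))) = 81/((-1/48*(-53))) = 81/(53/48) = 81*(48/53) = 3888/53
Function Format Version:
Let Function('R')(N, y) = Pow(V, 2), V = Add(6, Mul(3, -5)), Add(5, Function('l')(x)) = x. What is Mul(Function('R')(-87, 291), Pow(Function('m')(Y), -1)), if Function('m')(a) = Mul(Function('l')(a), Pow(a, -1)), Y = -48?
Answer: Rational(3888, 53) ≈ 73.359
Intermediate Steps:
Function('l')(x) = Add(-5, x)
Function('m')(a) = Mul(Pow(a, -1), Add(-5, a)) (Function('m')(a) = Mul(Add(-5, a), Pow(a, -1)) = Mul(Pow(a, -1), Add(-5, a)))
V = -9 (V = Add(6, -15) = -9)
Function('R')(N, y) = 81 (Function('R')(N, y) = Pow(-9, 2) = 81)
Mul(Function('R')(-87, 291), Pow(Function('m')(Y), -1)) = Mul(81, Pow(Mul(Pow(-48, -1), Add(-5, -48)), -1)) = Mul(81, Pow(Mul(Rational(-1, 48), -53), -1)) = Mul(81, Pow(Rational(53, 48), -1)) = Mul(81, Rational(48, 53)) = Rational(3888, 53)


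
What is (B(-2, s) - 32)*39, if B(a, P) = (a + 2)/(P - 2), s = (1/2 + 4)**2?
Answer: -1248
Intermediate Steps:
s = 81/4 (s = (1/2 + 4)**2 = (9/2)**2 = 81/4 ≈ 20.250)
B(a, P) = (2 + a)/(-2 + P)
(B(-2, s) - 32)*39 = ((2 - 2)/(-2 + 81/4) - 32)*39 = (0/(73/4) - 32)*39 = ((4/73)*0 - 32)*39 = (0 - 32)*39 = -32*39 = -1248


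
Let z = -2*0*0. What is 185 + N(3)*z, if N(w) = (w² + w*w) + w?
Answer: 185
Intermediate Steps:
z = 0 (z = 0*0 = 0)
N(w) = w + 2*w² (N(w) = (w² + w²) + w = 2*w² + w = w + 2*w²)
185 + N(3)*z = 185 + (3*(1 + 2*3))*0 = 185 + (3*(1 + 6))*0 = 185 + (3*7)*0 = 185 + 21*0 = 185 + 0 = 185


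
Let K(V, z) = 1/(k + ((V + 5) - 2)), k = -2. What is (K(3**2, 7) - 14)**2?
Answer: 19321/100 ≈ 193.21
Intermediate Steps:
K(V, z) = 1/(1 + V) (K(V, z) = 1/(-2 + ((V + 5) - 2)) = 1/(-2 + ((5 + V) - 2)) = 1/(-2 + (3 + V)) = 1/(1 + V))
(K(3**2, 7) - 14)**2 = (1/(1 + 3**2) - 14)**2 = (1/(1 + 9) - 14)**2 = (1/10 - 14)**2 = (-139/10)**2 = 19321/100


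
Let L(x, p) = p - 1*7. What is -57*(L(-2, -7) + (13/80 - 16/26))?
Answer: 856767/1040 ≈ 823.81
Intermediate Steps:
L(x, p) = -7 + p (L(x, p) = p - 7 = -7 + p)
-57*(L(-2, -7) + (13/80 - 16/26)) = -57*((-7 - 7) + (13/80 - 16/26)) = -57*(-14 + (13*(1/80) - 16*1/26)) = -57*(-14 + (13/80 - 8/13)) = -57*(-14 - 471/1040) = -57*(-15031/1040) = 856767/1040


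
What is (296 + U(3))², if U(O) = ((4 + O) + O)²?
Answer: 156816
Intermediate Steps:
U(O) = (4 + 2*O)²
(296 + U(3))² = (296 + 4*(2 + 3)²)² = (296 + 4*5²)² = (296 + 4*25)² = (296 + 100)² = 396² = 156816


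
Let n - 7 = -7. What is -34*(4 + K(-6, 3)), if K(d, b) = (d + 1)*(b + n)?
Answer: 374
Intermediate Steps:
n = 0 (n = 7 - 7 = 0)
K(d, b) = b*(1 + d) (K(d, b) = (d + 1)*(b + 0) = (1 + d)*b = b*(1 + d))
-34*(4 + K(-6, 3)) = -34*(4 + 3*(1 - 6)) = -34*(4 + 3*(-5)) = -34*(4 - 15) = -34*(-11) = 374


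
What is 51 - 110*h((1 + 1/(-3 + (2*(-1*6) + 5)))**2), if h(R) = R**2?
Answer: -21171/1000 ≈ -21.171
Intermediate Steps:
51 - 110*h((1 + 1/(-3 + (2*(-1*6) + 5)))**2) = 51 - 110*(1 + 1/(-3 + (2*(-1*6) + 5)))**4 = 51 - 110*(1 + 1/(-3 + (2*(-6) + 5)))**4 = 51 - 110*(1 + 1/(-3 + (-12 + 5)))**4 = 51 - 110*(1 + 1/(-3 - 7))**4 = 51 - 110*(1 + 1/(-10))**4 = 51 - 110*(1 - 1/10)**4 = 51 - 110*((9/10)**2)**2 = 51 - 110*(81/100)**2 = 51 - 110*6561/10000 = 51 - 72171/1000 = -21171/1000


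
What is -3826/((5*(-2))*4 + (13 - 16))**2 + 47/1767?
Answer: -6673639/3267183 ≈ -2.0426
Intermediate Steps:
-3826/((5*(-2))*4 + (13 - 16))**2 + 47/1767 = -3826/(-10*4 - 3)**2 + 47*(1/1767) = -3826/(-40 - 3)**2 + 47/1767 = -3826/((-43)**2) + 47/1767 = -3826/1849 + 47/1767 = -6673639/3267183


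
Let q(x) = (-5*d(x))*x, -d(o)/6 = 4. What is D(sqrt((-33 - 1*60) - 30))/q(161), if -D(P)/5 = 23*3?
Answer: -1/56 ≈ -0.017857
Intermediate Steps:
d(o) = -24 (d(o) = -6*4 = -24)
D(P) = -345 (D(P) = -115*3 = -5*69 = -345)
q(x) = 120*x (q(x) = (-5*(-24))*x = 120*x)
D(sqrt((-33 - 1*60) - 30))/q(161) = -345/(120*161) = -345/19320 = -345*1/19320 = -1/56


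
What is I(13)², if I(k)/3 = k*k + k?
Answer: 298116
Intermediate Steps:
I(k) = 3*k + 3*k² (I(k) = 3*(k*k + k) = 3*(k² + k) = 3*(k + k²) = 3*k + 3*k²)
I(13)² = (3*13*(1 + 13))² = (3*13*14)² = 546² = 298116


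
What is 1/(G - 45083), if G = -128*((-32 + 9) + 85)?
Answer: -1/53019 ≈ -1.8861e-5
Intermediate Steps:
G = -7936 (G = -128*(-23 + 85) = -128*62 = -7936)
1/(G - 45083) = 1/(-7936 - 45083) = 1/(-53019) = -1/53019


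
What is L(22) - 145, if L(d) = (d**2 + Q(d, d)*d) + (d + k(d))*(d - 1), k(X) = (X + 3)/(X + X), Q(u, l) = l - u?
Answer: 35769/44 ≈ 812.93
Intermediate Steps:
k(X) = (3 + X)/(2*X) (k(X) = (3 + X)/((2*X)) = (3 + X)*(1/(2*X)) = (3 + X)/(2*X))
L(d) = d**2 + (-1 + d)*(d + (3 + d)/(2*d)) (L(d) = (d**2 + (d - d)*d) + (d + (3 + d)/(2*d))*(d - 1) = (d**2 + 0*d) + (d + (3 + d)/(2*d))*(-1 + d) = (d**2 + 0) + (-1 + d)*(d + (3 + d)/(2*d)) = d**2 + (-1 + d)*(d + (3 + d)/(2*d)))
L(22) - 145 = (1 + 2*22**2 - 3/2/22 - 1/2*22) - 145 = (1 + 2*484 - 3/2*1/22 - 11) - 145 = (1 + 968 - 3/44 - 11) - 145 = 42149/44 - 145 = 35769/44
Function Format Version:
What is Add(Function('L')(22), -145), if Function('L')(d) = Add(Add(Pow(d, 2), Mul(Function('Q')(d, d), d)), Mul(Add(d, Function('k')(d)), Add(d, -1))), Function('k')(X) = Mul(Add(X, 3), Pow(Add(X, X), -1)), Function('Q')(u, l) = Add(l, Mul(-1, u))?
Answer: Rational(35769, 44) ≈ 812.93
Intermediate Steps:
Function('k')(X) = Mul(Rational(1, 2), Pow(X, -1), Add(3, X)) (Function('k')(X) = Mul(Add(3, X), Pow(Mul(2, X), -1)) = Mul(Add(3, X), Mul(Rational(1, 2), Pow(X, -1))) = Mul(Rational(1, 2), Pow(X, -1), Add(3, X)))
Function('L')(d) = Add(Pow(d, 2), Mul(Add(-1, d), Add(d, Mul(Rational(1, 2), Pow(d, -1), Add(3, d))))) (Function('L')(d) = Add(Add(Pow(d, 2), Mul(Add(d, Mul(-1, d)), d)), Mul(Add(d, Mul(Rational(1, 2), Pow(d, -1), Add(3, d))), Add(d, -1))) = Add(Add(Pow(d, 2), Mul(0, d)), Mul(Add(d, Mul(Rational(1, 2), Pow(d, -1), Add(3, d))), Add(-1, d))) = Add(Add(Pow(d, 2), 0), Mul(Add(-1, d), Add(d, Mul(Rational(1, 2), Pow(d, -1), Add(3, d))))) = Add(Pow(d, 2), Mul(Add(-1, d), Add(d, Mul(Rational(1, 2), Pow(d, -1), Add(3, d))))))
Add(Function('L')(22), -145) = Add(Add(1, Mul(2, Pow(22, 2)), Mul(Rational(-3, 2), Pow(22, -1)), Mul(Rational(-1, 2), 22)), -145) = Add(Add(1, Mul(2, 484), Mul(Rational(-3, 2), Rational(1, 22)), -11), -145) = Add(Add(1, 968, Rational(-3, 44), -11), -145) = Add(Rational(42149, 44), -145) = Rational(35769, 44)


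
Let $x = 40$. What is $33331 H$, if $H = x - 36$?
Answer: $133324$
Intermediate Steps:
$H = 4$ ($H = 40 - 36 = 4$)
$33331 H = 33331 \cdot 4 = 133324$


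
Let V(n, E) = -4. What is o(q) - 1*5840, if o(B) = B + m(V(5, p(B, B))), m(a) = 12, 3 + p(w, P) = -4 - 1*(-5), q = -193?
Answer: -6021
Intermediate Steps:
p(w, P) = -2 (p(w, P) = -3 + (-4 - 1*(-5)) = -3 + (-4 + 5) = -3 + 1 = -2)
o(B) = 12 + B (o(B) = B + 12 = 12 + B)
o(q) - 1*5840 = (12 - 193) - 1*5840 = -181 - 5840 = -6021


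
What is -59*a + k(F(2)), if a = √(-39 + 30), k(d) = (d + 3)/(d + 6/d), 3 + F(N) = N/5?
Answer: -26/319 - 177*I ≈ -0.081505 - 177.0*I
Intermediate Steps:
F(N) = -3 + N/5
k(d) = (3 + d)/(d + 6/d)
a = 3*I (a = √(-9) = 3*I ≈ 3.0*I)
-59*a + k(F(2)) = -177*I + (-3 + (⅕)*2)*(3 + (-3 + (⅕)*2))/(6 + (-3 + (⅕)*2)²) = -177*I + (-3 + ⅖)*(3 + (-3 + ⅖))/(6 + (-3 + ⅖)²) = -177*I - 13*(3 - 13/5)/(5*(6 + (-13/5)²)) = -177*I - 13/5*⅖/(6 + 169/25) = -177*I - 13/5*⅖/319/25 = -177*I - 13/5*25/319*⅖ = -177*I - 26/319 = -26/319 - 177*I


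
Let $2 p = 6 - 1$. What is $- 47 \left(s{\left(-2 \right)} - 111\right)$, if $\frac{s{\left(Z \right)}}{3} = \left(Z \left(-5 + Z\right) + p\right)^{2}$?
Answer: $- \frac{132681}{4} \approx -33170.0$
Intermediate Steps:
$p = \frac{5}{2}$ ($p = \frac{6 - 1}{2} = \frac{1}{2} \cdot 5 = \frac{5}{2} \approx 2.5$)
$s{\left(Z \right)} = 3 \left(\frac{5}{2} + Z \left(-5 + Z\right)\right)^{2}$ ($s{\left(Z \right)} = 3 \left(Z \left(-5 + Z\right) + \frac{5}{2}\right)^{2} = 3 \left(\frac{5}{2} + Z \left(-5 + Z\right)\right)^{2}$)
$- 47 \left(s{\left(-2 \right)} - 111\right) = - 47 \left(\frac{3 \left(5 - -20 + 2 \left(-2\right)^{2}\right)^{2}}{4} - 111\right) = - 47 \left(\frac{3 \left(5 + 20 + 2 \cdot 4\right)^{2}}{4} - 111\right) = - 47 \left(\frac{3 \left(5 + 20 + 8\right)^{2}}{4} - 111\right) = - 47 \left(\frac{3 \cdot 33^{2}}{4} - 111\right) = - 47 \left(\frac{3}{4} \cdot 1089 - 111\right) = - 47 \left(\frac{3267}{4} - 111\right) = \left(-47\right) \frac{2823}{4} = - \frac{132681}{4}$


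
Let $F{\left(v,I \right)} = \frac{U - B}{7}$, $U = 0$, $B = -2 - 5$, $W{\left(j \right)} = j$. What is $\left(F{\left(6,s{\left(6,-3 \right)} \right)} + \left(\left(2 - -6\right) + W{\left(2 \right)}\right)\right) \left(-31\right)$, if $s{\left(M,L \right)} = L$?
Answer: $-341$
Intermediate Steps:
$B = -7$ ($B = -2 - 5 = -7$)
$F{\left(v,I \right)} = 1$ ($F{\left(v,I \right)} = \frac{0 - -7}{7} = \left(0 + 7\right) \frac{1}{7} = 7 \cdot \frac{1}{7} = 1$)
$\left(F{\left(6,s{\left(6,-3 \right)} \right)} + \left(\left(2 - -6\right) + W{\left(2 \right)}\right)\right) \left(-31\right) = \left(1 + \left(\left(2 - -6\right) + 2\right)\right) \left(-31\right) = \left(1 + \left(\left(2 + 6\right) + 2\right)\right) \left(-31\right) = \left(1 + \left(8 + 2\right)\right) \left(-31\right) = \left(1 + 10\right) \left(-31\right) = 11 \left(-31\right) = -341$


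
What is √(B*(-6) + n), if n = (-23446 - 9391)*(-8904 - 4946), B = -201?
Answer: 2*√113698414 ≈ 21326.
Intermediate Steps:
n = 454792450 (n = -32837*(-13850) = 454792450)
√(B*(-6) + n) = √(-201*(-6) + 454792450) = √(1206 + 454792450) = √454793656 = 2*√113698414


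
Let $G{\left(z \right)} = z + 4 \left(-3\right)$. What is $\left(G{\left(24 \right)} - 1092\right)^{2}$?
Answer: $1166400$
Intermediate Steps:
$G{\left(z \right)} = -12 + z$ ($G{\left(z \right)} = z - 12 = -12 + z$)
$\left(G{\left(24 \right)} - 1092\right)^{2} = \left(\left(-12 + 24\right) - 1092\right)^{2} = \left(12 - 1092\right)^{2} = \left(-1080\right)^{2} = 1166400$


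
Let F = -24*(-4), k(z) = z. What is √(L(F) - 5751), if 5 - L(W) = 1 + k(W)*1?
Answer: I*√5843 ≈ 76.44*I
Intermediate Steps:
F = 96
L(W) = 4 - W (L(W) = 5 - (1 + W*1) = 5 - (1 + W) = 5 + (-1 - W) = 4 - W)
√(L(F) - 5751) = √((4 - 1*96) - 5751) = √((4 - 96) - 5751) = √(-92 - 5751) = √(-5843) = I*√5843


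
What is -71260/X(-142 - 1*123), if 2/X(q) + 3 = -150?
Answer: 5451390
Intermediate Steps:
X(q) = -2/153 (X(q) = 2/(-3 - 150) = 2/(-153) = 2*(-1/153) = -2/153)
-71260/X(-142 - 1*123) = -71260/(-2/153) = -71260*(-153)/2 = -1*(-5451390) = 5451390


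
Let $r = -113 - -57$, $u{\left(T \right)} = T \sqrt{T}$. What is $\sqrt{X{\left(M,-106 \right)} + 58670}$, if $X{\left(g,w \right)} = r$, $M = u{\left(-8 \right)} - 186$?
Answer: $\sqrt{58614} \approx 242.1$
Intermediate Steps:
$u{\left(T \right)} = T^{\frac{3}{2}}$
$M = -186 - 16 i \sqrt{2}$ ($M = \left(-8\right)^{\frac{3}{2}} - 186 = - 16 i \sqrt{2} - 186 = -186 - 16 i \sqrt{2} \approx -186.0 - 22.627 i$)
$r = -56$ ($r = -113 + \left(-60 + 117\right) = -113 + 57 = -56$)
$X{\left(g,w \right)} = -56$
$\sqrt{X{\left(M,-106 \right)} + 58670} = \sqrt{-56 + 58670} = \sqrt{58614}$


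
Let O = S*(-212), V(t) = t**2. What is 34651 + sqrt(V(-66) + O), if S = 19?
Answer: 34651 + 2*sqrt(82) ≈ 34669.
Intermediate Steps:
O = -4028 (O = 19*(-212) = -4028)
34651 + sqrt(V(-66) + O) = 34651 + sqrt((-66)**2 - 4028) = 34651 + sqrt(4356 - 4028) = 34651 + sqrt(328) = 34651 + 2*sqrt(82)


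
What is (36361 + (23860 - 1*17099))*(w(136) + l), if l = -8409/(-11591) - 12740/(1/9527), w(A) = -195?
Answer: -60666101785277952/11591 ≈ -5.2339e+12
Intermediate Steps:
l = -1406845793771/11591 (l = -8409*(-1/11591) - 12740/1/9527 = 8409/11591 - 12740*9527 = 8409/11591 - 121373980 = -1406845793771/11591 ≈ -1.2137e+8)
(36361 + (23860 - 1*17099))*(w(136) + l) = (36361 + (23860 - 1*17099))*(-195 - 1406845793771/11591) = (36361 + (23860 - 17099))*(-1406848054016/11591) = (36361 + 6761)*(-1406848054016/11591) = 43122*(-1406848054016/11591) = -60666101785277952/11591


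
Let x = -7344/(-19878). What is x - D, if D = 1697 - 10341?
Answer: 28638796/3313 ≈ 8644.4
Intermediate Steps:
x = 1224/3313 (x = -7344*(-1/19878) = 1224/3313 ≈ 0.36945)
D = -8644
x - D = 1224/3313 - 1*(-8644) = 1224/3313 + 8644 = 28638796/3313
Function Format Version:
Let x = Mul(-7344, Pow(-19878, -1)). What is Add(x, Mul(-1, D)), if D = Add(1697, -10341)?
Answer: Rational(28638796, 3313) ≈ 8644.4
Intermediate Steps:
x = Rational(1224, 3313) (x = Mul(-7344, Rational(-1, 19878)) = Rational(1224, 3313) ≈ 0.36945)
D = -8644
Add(x, Mul(-1, D)) = Add(Rational(1224, 3313), Mul(-1, -8644)) = Add(Rational(1224, 3313), 8644) = Rational(28638796, 3313)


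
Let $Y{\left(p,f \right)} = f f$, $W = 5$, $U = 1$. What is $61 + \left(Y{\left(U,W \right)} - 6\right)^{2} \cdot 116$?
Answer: $41937$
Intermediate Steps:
$Y{\left(p,f \right)} = f^{2}$
$61 + \left(Y{\left(U,W \right)} - 6\right)^{2} \cdot 116 = 61 + \left(5^{2} - 6\right)^{2} \cdot 116 = 61 + \left(25 - 6\right)^{2} \cdot 116 = 61 + 19^{2} \cdot 116 = 61 + 361 \cdot 116 = 61 + 41876 = 41937$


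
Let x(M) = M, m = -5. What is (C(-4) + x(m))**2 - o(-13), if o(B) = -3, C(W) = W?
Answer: 84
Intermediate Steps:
(C(-4) + x(m))**2 - o(-13) = (-4 - 5)**2 - 1*(-3) = (-9)**2 + 3 = 81 + 3 = 84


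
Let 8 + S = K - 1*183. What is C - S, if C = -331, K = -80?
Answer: -60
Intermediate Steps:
S = -271 (S = -8 + (-80 - 1*183) = -8 + (-80 - 183) = -8 - 263 = -271)
C - S = -331 - 1*(-271) = -331 + 271 = -60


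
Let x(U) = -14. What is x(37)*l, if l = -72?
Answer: 1008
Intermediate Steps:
x(37)*l = -14*(-72) = 1008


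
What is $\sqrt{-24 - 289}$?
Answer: $i \sqrt{313} \approx 17.692 i$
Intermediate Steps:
$\sqrt{-24 - 289} = \sqrt{-313} = i \sqrt{313}$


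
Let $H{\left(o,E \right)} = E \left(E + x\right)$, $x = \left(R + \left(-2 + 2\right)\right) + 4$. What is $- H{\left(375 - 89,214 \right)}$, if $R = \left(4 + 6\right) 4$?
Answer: $-55212$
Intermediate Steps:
$R = 40$ ($R = 10 \cdot 4 = 40$)
$x = 44$ ($x = \left(40 + \left(-2 + 2\right)\right) + 4 = \left(40 + 0\right) + 4 = 40 + 4 = 44$)
$H{\left(o,E \right)} = E \left(44 + E\right)$ ($H{\left(o,E \right)} = E \left(E + 44\right) = E \left(44 + E\right)$)
$- H{\left(375 - 89,214 \right)} = - 214 \left(44 + 214\right) = - 214 \cdot 258 = \left(-1\right) 55212 = -55212$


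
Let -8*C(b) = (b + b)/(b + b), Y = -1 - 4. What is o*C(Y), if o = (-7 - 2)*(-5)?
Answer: -45/8 ≈ -5.6250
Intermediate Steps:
Y = -5
o = 45 (o = -9*(-5) = 45)
C(b) = -⅛ (C(b) = -(b + b)/(8*(b + b)) = -2*b/(8*(2*b)) = -2*b*1/(2*b)/8 = -⅛*1 = -⅛)
o*C(Y) = 45*(-⅛) = -45/8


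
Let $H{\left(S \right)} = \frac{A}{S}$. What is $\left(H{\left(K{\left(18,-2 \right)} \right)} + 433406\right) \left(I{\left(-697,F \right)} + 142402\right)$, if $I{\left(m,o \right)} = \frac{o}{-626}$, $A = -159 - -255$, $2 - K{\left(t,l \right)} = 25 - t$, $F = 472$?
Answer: $\frac{19316738761012}{313} \approx 6.1715 \cdot 10^{10}$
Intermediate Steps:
$K{\left(t,l \right)} = -23 + t$ ($K{\left(t,l \right)} = 2 - \left(25 - t\right) = 2 + \left(-25 + t\right) = -23 + t$)
$A = 96$ ($A = -159 + 255 = 96$)
$I{\left(m,o \right)} = - \frac{o}{626}$ ($I{\left(m,o \right)} = o \left(- \frac{1}{626}\right) = - \frac{o}{626}$)
$H{\left(S \right)} = \frac{96}{S}$
$\left(H{\left(K{\left(18,-2 \right)} \right)} + 433406\right) \left(I{\left(-697,F \right)} + 142402\right) = \left(\frac{96}{-23 + 18} + 433406\right) \left(\left(- \frac{1}{626}\right) 472 + 142402\right) = \left(\frac{96}{-5} + 433406\right) \left(- \frac{236}{313} + 142402\right) = \left(96 \left(- \frac{1}{5}\right) + 433406\right) \frac{44571590}{313} = \left(- \frac{96}{5} + 433406\right) \frac{44571590}{313} = \frac{2166934}{5} \cdot \frac{44571590}{313} = \frac{19316738761012}{313}$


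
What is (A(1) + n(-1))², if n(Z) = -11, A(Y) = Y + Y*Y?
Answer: 81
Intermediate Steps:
A(Y) = Y + Y²
(A(1) + n(-1))² = (1*(1 + 1) - 11)² = (1*2 - 11)² = (2 - 11)² = (-9)² = 81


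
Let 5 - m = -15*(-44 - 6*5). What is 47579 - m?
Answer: 48684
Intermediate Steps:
m = -1105 (m = 5 - (-15)*(-44 - 6*5) = 5 - (-15)*(-44 - 30) = 5 - (-15)*(-74) = 5 - 1*1110 = 5 - 1110 = -1105)
47579 - m = 47579 - 1*(-1105) = 47579 + 1105 = 48684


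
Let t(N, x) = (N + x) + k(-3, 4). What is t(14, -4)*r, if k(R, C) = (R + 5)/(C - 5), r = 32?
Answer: 256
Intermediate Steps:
k(R, C) = (5 + R)/(-5 + C)
t(N, x) = -2 + N + x (t(N, x) = (N + x) + (5 - 3)/(-5 + 4) = (N + x) + 2/(-1) = (N + x) - 1*2 = (N + x) - 2 = -2 + N + x)
t(14, -4)*r = (-2 + 14 - 4)*32 = 8*32 = 256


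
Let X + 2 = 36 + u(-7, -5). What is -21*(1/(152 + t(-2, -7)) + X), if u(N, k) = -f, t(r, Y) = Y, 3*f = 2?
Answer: -101521/145 ≈ -700.14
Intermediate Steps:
f = ⅔ (f = (⅓)*2 = ⅔ ≈ 0.66667)
u(N, k) = -⅔ (u(N, k) = -1*⅔ = -⅔)
X = 100/3 (X = -2 + (36 - ⅔) = -2 + 106/3 = 100/3 ≈ 33.333)
-21*(1/(152 + t(-2, -7)) + X) = -21*(1/(152 - 7) + 100/3) = -21*(1/145 + 100/3) = -21*14503/435 = -101521/145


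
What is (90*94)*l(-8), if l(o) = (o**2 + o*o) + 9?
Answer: 1159020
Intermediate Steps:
l(o) = 9 + 2*o**2 (l(o) = (o**2 + o**2) + 9 = 2*o**2 + 9 = 9 + 2*o**2)
(90*94)*l(-8) = (90*94)*(9 + 2*(-8)**2) = 8460*(9 + 2*64) = 8460*(9 + 128) = 8460*137 = 1159020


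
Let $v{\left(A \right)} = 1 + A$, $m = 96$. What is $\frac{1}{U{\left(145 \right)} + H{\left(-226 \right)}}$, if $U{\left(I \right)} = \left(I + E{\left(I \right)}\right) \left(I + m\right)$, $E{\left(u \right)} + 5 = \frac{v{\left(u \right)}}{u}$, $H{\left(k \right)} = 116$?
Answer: $\frac{145}{4944306} \approx 2.9327 \cdot 10^{-5}$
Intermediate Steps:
$E{\left(u \right)} = -5 + \frac{1 + u}{u}$
$U{\left(I \right)} = \left(96 + I\right) \left(-4 + I + \frac{1}{I}\right)$ ($U{\left(I \right)} = \left(I - \left(4 - \frac{1}{I}\right)\right) \left(I + 96\right) = \left(-4 + I + \frac{1}{I}\right) \left(96 + I\right) = \left(96 + I\right) \left(-4 + I + \frac{1}{I}\right)$)
$\frac{1}{U{\left(145 \right)} + H{\left(-226 \right)}} = \frac{1}{\left(-383 + 145^{2} + 92 \cdot 145 + \frac{96}{145}\right) + 116} = \frac{1}{\left(-383 + 21025 + 13340 + 96 \cdot \frac{1}{145}\right) + 116} = \frac{1}{\left(-383 + 21025 + 13340 + \frac{96}{145}\right) + 116} = \frac{1}{\frac{4927486}{145} + 116} = \frac{1}{\frac{4944306}{145}} = \frac{145}{4944306}$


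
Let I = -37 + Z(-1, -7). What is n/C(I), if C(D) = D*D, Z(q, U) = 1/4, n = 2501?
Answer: 40016/21609 ≈ 1.8518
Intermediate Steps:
Z(q, U) = ¼
I = -147/4 (I = -37 + ¼ = -147/4 ≈ -36.750)
C(D) = D²
n/C(I) = 2501/((-147/4)²) = 2501/(21609/16) = 2501*(16/21609) = 40016/21609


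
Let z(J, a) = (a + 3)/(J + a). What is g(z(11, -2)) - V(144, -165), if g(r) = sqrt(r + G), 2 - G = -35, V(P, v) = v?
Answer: 165 + sqrt(334)/3 ≈ 171.09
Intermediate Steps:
G = 37 (G = 2 - 1*(-35) = 2 + 35 = 37)
z(J, a) = (3 + a)/(J + a)
g(r) = sqrt(37 + r) (g(r) = sqrt(r + 37) = sqrt(37 + r))
g(z(11, -2)) - V(144, -165) = sqrt(37 + (3 - 2)/(11 - 2)) - 1*(-165) = sqrt(37 + 1/9) + 165 = sqrt(334/9) + 165 = sqrt(334)/3 + 165 = 165 + sqrt(334)/3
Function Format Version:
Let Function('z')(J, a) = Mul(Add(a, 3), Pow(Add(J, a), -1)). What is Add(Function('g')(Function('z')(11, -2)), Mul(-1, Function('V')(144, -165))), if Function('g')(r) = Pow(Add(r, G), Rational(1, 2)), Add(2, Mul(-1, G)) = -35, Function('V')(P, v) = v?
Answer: Add(165, Mul(Rational(1, 3), Pow(334, Rational(1, 2)))) ≈ 171.09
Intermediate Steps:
G = 37 (G = Add(2, Mul(-1, -35)) = Add(2, 35) = 37)
Function('z')(J, a) = Mul(Pow(Add(J, a), -1), Add(3, a)) (Function('z')(J, a) = Mul(Add(3, a), Pow(Add(J, a), -1)) = Mul(Pow(Add(J, a), -1), Add(3, a)))
Function('g')(r) = Pow(Add(37, r), Rational(1, 2)) (Function('g')(r) = Pow(Add(r, 37), Rational(1, 2)) = Pow(Add(37, r), Rational(1, 2)))
Add(Function('g')(Function('z')(11, -2)), Mul(-1, Function('V')(144, -165))) = Add(Pow(Add(37, Mul(Pow(Add(11, -2), -1), Add(3, -2))), Rational(1, 2)), Mul(-1, -165)) = Add(Pow(Add(37, Mul(Pow(9, -1), 1)), Rational(1, 2)), 165) = Add(Pow(Add(37, Mul(Rational(1, 9), 1)), Rational(1, 2)), 165) = Add(Pow(Add(37, Rational(1, 9)), Rational(1, 2)), 165) = Add(Pow(Rational(334, 9), Rational(1, 2)), 165) = Add(Mul(Rational(1, 3), Pow(334, Rational(1, 2))), 165) = Add(165, Mul(Rational(1, 3), Pow(334, Rational(1, 2))))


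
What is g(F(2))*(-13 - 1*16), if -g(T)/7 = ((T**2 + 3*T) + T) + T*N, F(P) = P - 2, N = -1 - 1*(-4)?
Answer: 0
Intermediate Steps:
N = 3 (N = -1 + 4 = 3)
F(P) = -2 + P
g(T) = -49*T - 7*T**2 (g(T) = -7*(((T**2 + 3*T) + T) + T*3) = -7*((T**2 + 4*T) + 3*T) = -7*(T**2 + 7*T) = -49*T - 7*T**2)
g(F(2))*(-13 - 1*16) = (-7*(-2 + 2)*(7 + (-2 + 2)))*(-13 - 1*16) = (-7*0*(7 + 0))*(-13 - 16) = -7*0*7*(-29) = 0*(-29) = 0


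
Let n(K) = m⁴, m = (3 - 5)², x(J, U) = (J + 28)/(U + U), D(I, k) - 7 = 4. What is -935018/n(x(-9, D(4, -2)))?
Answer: -467509/128 ≈ -3652.4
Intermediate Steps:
D(I, k) = 11 (D(I, k) = 7 + 4 = 11)
x(J, U) = (28 + J)/(2*U) (x(J, U) = (28 + J)/((2*U)) = (28 + J)*(1/(2*U)) = (28 + J)/(2*U))
m = 4 (m = (-2)² = 4)
n(K) = 256 (n(K) = 4⁴ = 256)
-935018/n(x(-9, D(4, -2))) = -935018/256 = -935018*1/256 = -467509/128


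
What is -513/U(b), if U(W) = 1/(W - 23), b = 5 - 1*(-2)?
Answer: 8208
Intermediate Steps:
b = 7 (b = 5 + 2 = 7)
U(W) = 1/(-23 + W)
-513/U(b) = -513/(1/(-23 + 7)) = -513/(1/(-16)) = -513/(-1/16) = -513*(-16) = 8208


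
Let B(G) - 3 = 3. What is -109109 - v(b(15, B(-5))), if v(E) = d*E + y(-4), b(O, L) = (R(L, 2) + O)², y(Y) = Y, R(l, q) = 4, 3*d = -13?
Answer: -322622/3 ≈ -1.0754e+5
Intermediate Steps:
d = -13/3 (d = (⅓)*(-13) = -13/3 ≈ -4.3333)
B(G) = 6 (B(G) = 3 + 3 = 6)
b(O, L) = (4 + O)²
v(E) = -4 - 13*E/3 (v(E) = -13*E/3 - 4 = -4 - 13*E/3)
-109109 - v(b(15, B(-5))) = -109109 - (-4 - 13*(4 + 15)²/3) = -109109 - (-4 - 13/3*19²) = -109109 - (-4 - 13/3*361) = -109109 - (-4 - 4693/3) = -109109 - 1*(-4705/3) = -109109 + 4705/3 = -322622/3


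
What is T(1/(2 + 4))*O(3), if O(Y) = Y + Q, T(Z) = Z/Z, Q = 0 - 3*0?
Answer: 3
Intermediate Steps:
Q = 0 (Q = 0 + 0 = 0)
T(Z) = 1
O(Y) = Y (O(Y) = Y + 0 = Y)
T(1/(2 + 4))*O(3) = 1*3 = 3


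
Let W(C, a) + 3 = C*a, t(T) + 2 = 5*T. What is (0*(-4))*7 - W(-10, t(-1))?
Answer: -67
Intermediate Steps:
t(T) = -2 + 5*T
W(C, a) = -3 + C*a
(0*(-4))*7 - W(-10, t(-1)) = (0*(-4))*7 - (-3 - 10*(-2 + 5*(-1))) = 0*7 - (-3 - 10*(-2 - 5)) = 0 - (-3 - 10*(-7)) = 0 - (-3 + 70) = 0 - 1*67 = 0 - 67 = -67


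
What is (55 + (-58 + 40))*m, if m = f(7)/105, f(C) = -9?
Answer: -111/35 ≈ -3.1714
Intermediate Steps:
m = -3/35 (m = -9/105 = -9*1/105 = -3/35 ≈ -0.085714)
(55 + (-58 + 40))*m = (55 + (-58 + 40))*(-3/35) = (55 - 18)*(-3/35) = 37*(-3/35) = -111/35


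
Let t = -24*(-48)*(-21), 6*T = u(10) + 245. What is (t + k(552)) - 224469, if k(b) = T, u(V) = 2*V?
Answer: -1491701/6 ≈ -2.4862e+5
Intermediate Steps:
T = 265/6 (T = (2*10 + 245)/6 = (20 + 245)/6 = (1/6)*265 = 265/6 ≈ 44.167)
k(b) = 265/6
t = -24192 (t = 1152*(-21) = -24192)
(t + k(552)) - 224469 = (-24192 + 265/6) - 224469 = -144887/6 - 224469 = -1491701/6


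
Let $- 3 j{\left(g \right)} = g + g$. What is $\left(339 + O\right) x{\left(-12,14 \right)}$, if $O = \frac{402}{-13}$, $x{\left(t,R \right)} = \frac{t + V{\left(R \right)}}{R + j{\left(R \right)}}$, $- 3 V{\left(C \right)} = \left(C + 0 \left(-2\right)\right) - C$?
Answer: $- \frac{72090}{91} \approx -792.2$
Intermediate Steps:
$j{\left(g \right)} = - \frac{2 g}{3}$ ($j{\left(g \right)} = - \frac{g + g}{3} = - \frac{2 g}{3}$)
$V{\left(C \right)} = 0$ ($V{\left(C \right)} = - \frac{\left(C + 0 \left(-2\right)\right) - C}{3} = - \frac{\left(C + 0\right) - C}{3} = - \frac{C - C}{3} = \left(- \frac{1}{3}\right) 0 = 0$)
$x{\left(t,R \right)} = \frac{3 t}{R}$ ($x{\left(t,R \right)} = \frac{t + 0}{R - \frac{2 R}{3}} = \frac{t}{\frac{1}{3} R} = t \frac{3}{R} = \frac{3 t}{R}$)
$O = - \frac{402}{13}$ ($O = 402 \left(- \frac{1}{13}\right) = - \frac{402}{13} \approx -30.923$)
$\left(339 + O\right) x{\left(-12,14 \right)} = \left(339 - \frac{402}{13}\right) 3 \left(-12\right) \frac{1}{14} = \frac{4005 \cdot 3 \left(-12\right) \frac{1}{14}}{13} = \frac{4005}{13} \left(- \frac{18}{7}\right) = - \frac{72090}{91}$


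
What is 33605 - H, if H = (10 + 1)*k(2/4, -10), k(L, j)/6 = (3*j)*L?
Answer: 34595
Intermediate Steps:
k(L, j) = 18*L*j (k(L, j) = 6*((3*j)*L) = 6*(3*L*j) = 18*L*j)
H = -990 (H = (10 + 1)*(18*(2/4)*(-10)) = 11*(18*(2*(¼))*(-10)) = 11*(18*(½)*(-10)) = 11*(-90) = -990)
33605 - H = 33605 - 1*(-990) = 33605 + 990 = 34595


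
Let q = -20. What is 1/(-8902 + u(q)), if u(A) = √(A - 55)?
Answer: -8902/79245679 - 5*I*√3/79245679 ≈ -0.00011233 - 1.0928e-7*I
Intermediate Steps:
u(A) = √(-55 + A)
1/(-8902 + u(q)) = 1/(-8902 + √(-55 - 20)) = 1/(-8902 + √(-75)) = 1/(-8902 + 5*I*√3)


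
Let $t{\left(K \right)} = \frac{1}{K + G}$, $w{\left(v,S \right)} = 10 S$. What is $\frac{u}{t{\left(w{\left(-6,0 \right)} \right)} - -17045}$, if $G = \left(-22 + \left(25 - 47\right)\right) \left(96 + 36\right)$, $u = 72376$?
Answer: $\frac{420359808}{98997359} \approx 4.2462$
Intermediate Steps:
$G = -5808$ ($G = \left(-22 + \left(25 - 47\right)\right) 132 = \left(-22 - 22\right) 132 = \left(-44\right) 132 = -5808$)
$t{\left(K \right)} = \frac{1}{-5808 + K}$ ($t{\left(K \right)} = \frac{1}{K - 5808} = \frac{1}{-5808 + K}$)
$\frac{u}{t{\left(w{\left(-6,0 \right)} \right)} - -17045} = \frac{72376}{\frac{1}{-5808 + 10 \cdot 0} - -17045} = \frac{72376}{\frac{1}{-5808 + 0} + 17045} = \frac{72376}{\frac{1}{-5808} + 17045} = \frac{72376}{- \frac{1}{5808} + 17045} = \frac{72376}{\frac{98997359}{5808}} = 72376 \cdot \frac{5808}{98997359} = \frac{420359808}{98997359}$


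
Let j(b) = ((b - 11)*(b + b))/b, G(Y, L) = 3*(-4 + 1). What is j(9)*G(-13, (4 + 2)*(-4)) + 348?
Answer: 384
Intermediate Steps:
G(Y, L) = -9 (G(Y, L) = 3*(-3) = -9)
j(b) = -22 + 2*b (j(b) = ((-11 + b)*(2*b))/b = (2*b*(-11 + b))/b = -22 + 2*b)
j(9)*G(-13, (4 + 2)*(-4)) + 348 = (-22 + 2*9)*(-9) + 348 = (-22 + 18)*(-9) + 348 = -4*(-9) + 348 = 36 + 348 = 384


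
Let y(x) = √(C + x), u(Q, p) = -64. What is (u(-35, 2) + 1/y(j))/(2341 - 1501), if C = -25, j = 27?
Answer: -8/105 + √2/1680 ≈ -0.075349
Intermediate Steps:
y(x) = √(-25 + x)
(u(-35, 2) + 1/y(j))/(2341 - 1501) = (-64 + 1/(√(-25 + 27)))/(2341 - 1501) = (-64 + 1/(√2))/840 = (-64 + √2/2)*(1/840) = -8/105 + √2/1680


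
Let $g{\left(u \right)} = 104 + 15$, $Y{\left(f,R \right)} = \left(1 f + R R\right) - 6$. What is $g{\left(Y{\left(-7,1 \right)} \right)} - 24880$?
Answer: $-24761$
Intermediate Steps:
$Y{\left(f,R \right)} = -6 + f + R^{2}$ ($Y{\left(f,R \right)} = \left(f + R^{2}\right) - 6 = -6 + f + R^{2}$)
$g{\left(u \right)} = 119$
$g{\left(Y{\left(-7,1 \right)} \right)} - 24880 = 119 - 24880 = -24761$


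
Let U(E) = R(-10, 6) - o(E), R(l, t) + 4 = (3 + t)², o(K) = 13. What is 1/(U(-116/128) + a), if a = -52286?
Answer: -1/52222 ≈ -1.9149e-5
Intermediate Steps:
R(l, t) = -4 + (3 + t)²
U(E) = 64 (U(E) = (-4 + (3 + 6)²) - 1*13 = (-4 + 9²) - 13 = (-4 + 81) - 13 = 77 - 13 = 64)
1/(U(-116/128) + a) = 1/(64 - 52286) = 1/(-52222) = -1/52222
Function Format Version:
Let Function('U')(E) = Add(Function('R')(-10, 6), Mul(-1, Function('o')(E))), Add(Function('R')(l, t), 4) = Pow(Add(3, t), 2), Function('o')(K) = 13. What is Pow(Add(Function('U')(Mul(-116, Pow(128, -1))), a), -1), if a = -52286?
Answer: Rational(-1, 52222) ≈ -1.9149e-5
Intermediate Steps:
Function('R')(l, t) = Add(-4, Pow(Add(3, t), 2))
Function('U')(E) = 64 (Function('U')(E) = Add(Add(-4, Pow(Add(3, 6), 2)), Mul(-1, 13)) = Add(Add(-4, Pow(9, 2)), -13) = Add(Add(-4, 81), -13) = Add(77, -13) = 64)
Pow(Add(Function('U')(Mul(-116, Pow(128, -1))), a), -1) = Pow(Add(64, -52286), -1) = Pow(-52222, -1) = Rational(-1, 52222)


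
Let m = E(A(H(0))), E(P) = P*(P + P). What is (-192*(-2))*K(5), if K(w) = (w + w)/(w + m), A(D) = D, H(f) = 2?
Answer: 3840/13 ≈ 295.38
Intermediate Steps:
E(P) = 2*P**2 (E(P) = P*(2*P) = 2*P**2)
m = 8 (m = 2*2**2 = 2*4 = 8)
K(w) = 2*w/(8 + w) (K(w) = (w + w)/(w + 8) = (2*w)/(8 + w) = 2*w/(8 + w))
(-192*(-2))*K(5) = (-192*(-2))*(2*5/(8 + 5)) = (-48*(-8))*(2*5/13) = 384*(2*5*(1/13)) = 384*(10/13) = 3840/13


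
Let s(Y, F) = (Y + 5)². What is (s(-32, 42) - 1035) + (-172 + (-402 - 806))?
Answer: -1686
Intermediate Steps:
s(Y, F) = (5 + Y)²
(s(-32, 42) - 1035) + (-172 + (-402 - 806)) = ((5 - 32)² - 1035) + (-172 + (-402 - 806)) = ((-27)² - 1035) + (-172 - 1208) = (729 - 1035) - 1380 = -306 - 1380 = -1686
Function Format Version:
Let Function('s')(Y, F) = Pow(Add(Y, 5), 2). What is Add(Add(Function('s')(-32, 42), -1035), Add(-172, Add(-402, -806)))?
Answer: -1686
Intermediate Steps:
Function('s')(Y, F) = Pow(Add(5, Y), 2)
Add(Add(Function('s')(-32, 42), -1035), Add(-172, Add(-402, -806))) = Add(Add(Pow(Add(5, -32), 2), -1035), Add(-172, Add(-402, -806))) = Add(Add(Pow(-27, 2), -1035), Add(-172, -1208)) = Add(Add(729, -1035), -1380) = Add(-306, -1380) = -1686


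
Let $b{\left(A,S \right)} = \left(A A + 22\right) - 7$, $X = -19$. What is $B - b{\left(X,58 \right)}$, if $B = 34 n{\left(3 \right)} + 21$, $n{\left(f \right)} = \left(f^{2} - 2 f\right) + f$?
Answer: $-151$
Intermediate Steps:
$b{\left(A,S \right)} = 15 + A^{2}$ ($b{\left(A,S \right)} = \left(A^{2} + 22\right) - 7 = \left(22 + A^{2}\right) - 7 = 15 + A^{2}$)
$n{\left(f \right)} = f^{2} - f$
$B = 225$ ($B = 34 \cdot 3 \left(-1 + 3\right) + 21 = 34 \cdot 3 \cdot 2 + 21 = 34 \cdot 6 + 21 = 204 + 21 = 225$)
$B - b{\left(X,58 \right)} = 225 - \left(15 + \left(-19\right)^{2}\right) = 225 - \left(15 + 361\right) = 225 - 376 = -151$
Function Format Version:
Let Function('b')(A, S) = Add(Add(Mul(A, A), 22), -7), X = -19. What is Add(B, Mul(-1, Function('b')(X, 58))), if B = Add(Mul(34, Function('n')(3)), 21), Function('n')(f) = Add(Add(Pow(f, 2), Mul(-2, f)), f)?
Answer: -151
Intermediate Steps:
Function('b')(A, S) = Add(15, Pow(A, 2)) (Function('b')(A, S) = Add(Add(Pow(A, 2), 22), -7) = Add(Add(22, Pow(A, 2)), -7) = Add(15, Pow(A, 2)))
Function('n')(f) = Add(Pow(f, 2), Mul(-1, f))
B = 225 (B = Add(Mul(34, Mul(3, Add(-1, 3))), 21) = Add(Mul(34, Mul(3, 2)), 21) = Add(Mul(34, 6), 21) = Add(204, 21) = 225)
Add(B, Mul(-1, Function('b')(X, 58))) = Add(225, Mul(-1, Add(15, Pow(-19, 2)))) = Add(225, Mul(-1, Add(15, 361))) = Add(225, Mul(-1, 376)) = Add(225, -376) = -151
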